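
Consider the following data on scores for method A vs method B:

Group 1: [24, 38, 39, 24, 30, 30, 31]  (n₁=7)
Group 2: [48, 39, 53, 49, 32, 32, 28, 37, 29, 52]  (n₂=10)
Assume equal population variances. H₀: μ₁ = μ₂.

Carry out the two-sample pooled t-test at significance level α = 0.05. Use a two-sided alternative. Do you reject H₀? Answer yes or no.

x̄₁=30.857, s₁=5.956, n₁=7
x̄₂=39.900, s₂=9.780, n₂=10
s_p² = [6·5.956² + 9·9.780²]/15 = 71.5838
SE = √(s_p²·(1/7+1/10)) = 4.1695
t = (30.857−39.900)/4.1695 = -2.1688
df = 15
p-value (two-sided) = 0.04658
At α=0.05: p < α → reject H₀

reject H₀: yes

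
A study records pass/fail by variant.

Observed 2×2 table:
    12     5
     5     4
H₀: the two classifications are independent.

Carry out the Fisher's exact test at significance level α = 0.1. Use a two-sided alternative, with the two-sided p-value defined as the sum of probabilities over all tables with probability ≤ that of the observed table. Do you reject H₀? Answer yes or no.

reject H₀: no

Margins: r₁=17, r₂=9, c₁=17, c₂=9, n=26
p_obs = C(17,12)·C(9,5)/C(26,17); sum pmf over tables with pmf ≤ p_obs
p-value (two-sided) = 0.66729
At α=0.1: p ≥ α → fail to reject H₀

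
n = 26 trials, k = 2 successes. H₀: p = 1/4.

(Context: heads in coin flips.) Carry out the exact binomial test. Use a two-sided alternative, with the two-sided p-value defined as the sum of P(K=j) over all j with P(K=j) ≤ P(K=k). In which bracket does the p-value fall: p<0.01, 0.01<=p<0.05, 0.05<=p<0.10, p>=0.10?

p-value bracket: 0.01<=p<0.05

Exact binomial: n=26, k=2, p₀=1/4=0.2500
P(X=j) = C(n,j)·p₀^j·(1−p₀)^(n−j); p = Σ P(X=j) over j with P(X=j) ≤ P(X=2)
p-value (two-sided) = 0.04131
→ bracket: 0.01<=p<0.05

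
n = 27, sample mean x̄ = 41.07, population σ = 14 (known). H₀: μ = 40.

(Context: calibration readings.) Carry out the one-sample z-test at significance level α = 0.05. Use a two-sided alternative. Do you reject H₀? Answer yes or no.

reject H₀: no

SE = σ/√n = 14/√27 = 2.6943
z = (x̄−μ₀)/SE = (41.07−40)/2.6943 = 0.3971
p-value (two-sided) = 0.69127
At α=0.05: p ≥ α → fail to reject H₀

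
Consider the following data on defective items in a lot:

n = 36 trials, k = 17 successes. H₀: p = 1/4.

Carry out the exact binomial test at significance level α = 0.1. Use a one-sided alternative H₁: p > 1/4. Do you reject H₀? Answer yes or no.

reject H₀: yes

Exact binomial: n=36, k=17, p₀=1/4=0.2500
P(X≥17) from Σ C(n,i)·p₀^i·(1−p₀)^(n−i)
p-value (one-sided, H₁ greater) = 0.00318
At α=0.1: p < α → reject H₀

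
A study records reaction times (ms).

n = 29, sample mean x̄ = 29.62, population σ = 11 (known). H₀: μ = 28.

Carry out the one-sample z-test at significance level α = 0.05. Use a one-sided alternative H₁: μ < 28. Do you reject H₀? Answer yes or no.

SE = σ/√n = 11/√29 = 2.0426
z = (x̄−μ₀)/SE = (29.62−28)/2.0426 = 0.7931
p-value (one-sided, H₁ less) = 0.78614
At α=0.05: p ≥ α → fail to reject H₀

reject H₀: no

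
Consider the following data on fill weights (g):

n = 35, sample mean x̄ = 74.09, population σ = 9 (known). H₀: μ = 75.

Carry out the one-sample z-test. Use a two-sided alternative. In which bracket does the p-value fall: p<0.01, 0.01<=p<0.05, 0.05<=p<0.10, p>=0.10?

SE = σ/√n = 9/√35 = 1.5213
z = (x̄−μ₀)/SE = (74.09−75)/1.5213 = -0.5982
p-value (two-sided) = 0.54972
→ bracket: p>=0.10

p-value bracket: p>=0.10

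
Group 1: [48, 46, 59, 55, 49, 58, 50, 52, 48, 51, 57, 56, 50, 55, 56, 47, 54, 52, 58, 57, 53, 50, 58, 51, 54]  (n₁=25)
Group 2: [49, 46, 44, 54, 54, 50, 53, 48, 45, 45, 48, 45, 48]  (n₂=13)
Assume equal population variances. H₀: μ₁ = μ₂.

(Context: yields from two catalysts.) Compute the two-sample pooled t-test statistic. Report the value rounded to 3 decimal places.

x̄₁=52.960, s₁=3.867, n₁=25
x̄₂=48.385, s₂=3.501, n₂=13
s_p² = [24·3.867² + 12·3.501²]/36 = 14.0566
SE = √(s_p²·(1/25+1/13)) = 1.2820
t = (52.960−48.385)/1.2820 = 3.5689
df = 36

test statistic = 3.569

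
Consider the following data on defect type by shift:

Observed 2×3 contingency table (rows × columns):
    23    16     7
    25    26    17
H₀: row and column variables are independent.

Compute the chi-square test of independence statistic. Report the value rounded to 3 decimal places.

test statistic = 2.478

Row totals [46, 68], col totals [48, 42, 24], n=114
χ² = (23−19.37)²/19.37 + (16−16.95)²/16.95 + (7−9.68)²/9.68 + (25−28.63)²/28.63 + (26−25.05)²/25.05 + (17−14.32)²/14.32 = 2.4776
df = 2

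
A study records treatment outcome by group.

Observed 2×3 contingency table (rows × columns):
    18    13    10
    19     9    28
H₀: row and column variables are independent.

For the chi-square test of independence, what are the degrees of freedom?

degrees of freedom = 2

df = (r−1)(c−1) = (2−1)·(3−1) = 2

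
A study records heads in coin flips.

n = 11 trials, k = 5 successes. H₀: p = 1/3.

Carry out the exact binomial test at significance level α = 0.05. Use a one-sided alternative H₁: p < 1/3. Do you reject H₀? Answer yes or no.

Exact binomial: n=11, k=5, p₀=1/3=0.3333
P(X≤5) from Σ C(n,i)·p₀^i·(1−p₀)^(n−i)
p-value (one-sided, H₁ less) = 0.87791
At α=0.05: p ≥ α → fail to reject H₀

reject H₀: no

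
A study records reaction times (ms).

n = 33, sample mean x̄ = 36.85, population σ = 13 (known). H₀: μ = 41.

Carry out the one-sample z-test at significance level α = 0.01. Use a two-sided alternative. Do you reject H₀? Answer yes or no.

SE = σ/√n = 13/√33 = 2.2630
z = (x̄−μ₀)/SE = (36.85−41)/2.2630 = -1.8338
p-value (two-sided) = 0.06668
At α=0.01: p ≥ α → fail to reject H₀

reject H₀: no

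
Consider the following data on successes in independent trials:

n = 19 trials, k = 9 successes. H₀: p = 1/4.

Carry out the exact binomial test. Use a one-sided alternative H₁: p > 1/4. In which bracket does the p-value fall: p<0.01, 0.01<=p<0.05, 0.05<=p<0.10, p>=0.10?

p-value bracket: 0.01<=p<0.05

Exact binomial: n=19, k=9, p₀=1/4=0.2500
P(X≥9) from Σ C(n,i)·p₀^i·(1−p₀)^(n−i)
p-value (one-sided, H₁ greater) = 0.02875
→ bracket: 0.01<=p<0.05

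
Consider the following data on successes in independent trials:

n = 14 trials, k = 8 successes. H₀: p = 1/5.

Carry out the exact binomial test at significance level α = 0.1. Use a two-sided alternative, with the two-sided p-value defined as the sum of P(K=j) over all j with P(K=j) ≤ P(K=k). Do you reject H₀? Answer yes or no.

Exact binomial: n=14, k=8, p₀=1/5=0.2000
P(X=j) = C(n,j)·p₀^j·(1−p₀)^(n−j); p = Σ P(X=j) over j with P(X=j) ≤ P(X=8)
p-value (two-sided) = 0.00240
At α=0.1: p < α → reject H₀

reject H₀: yes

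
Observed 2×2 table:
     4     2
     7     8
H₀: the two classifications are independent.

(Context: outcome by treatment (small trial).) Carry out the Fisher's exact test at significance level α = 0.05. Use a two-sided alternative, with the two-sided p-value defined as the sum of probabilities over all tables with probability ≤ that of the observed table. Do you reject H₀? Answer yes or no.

Margins: r₁=6, r₂=15, c₁=11, c₂=10, n=21
p_obs = C(6,4)·C(15,7)/C(21,11); sum pmf over tables with pmf ≤ p_obs
p-value (two-sided) = 0.63512
At α=0.05: p ≥ α → fail to reject H₀

reject H₀: no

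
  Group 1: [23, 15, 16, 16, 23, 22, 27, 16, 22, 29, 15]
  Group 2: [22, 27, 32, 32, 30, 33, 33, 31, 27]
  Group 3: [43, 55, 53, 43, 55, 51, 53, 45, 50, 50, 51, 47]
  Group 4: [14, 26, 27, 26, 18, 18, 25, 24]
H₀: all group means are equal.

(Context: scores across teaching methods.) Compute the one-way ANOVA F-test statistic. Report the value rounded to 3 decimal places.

test statistic = 99.715

Group means [20.36, 29.67, 49.67, 22.25], grand mean 31.625
SSB = Σnᵢ(x̄ᵢ−x̄)² = 6038.663; SSW = ΣΣ(x−x̄ᵢ)² = 726.712
MSB = 6038.663/3 = 2012.8876; MSW = 726.712/36 = 20.1864
F = MSB/MSW = 99.7148
df = (3, 36)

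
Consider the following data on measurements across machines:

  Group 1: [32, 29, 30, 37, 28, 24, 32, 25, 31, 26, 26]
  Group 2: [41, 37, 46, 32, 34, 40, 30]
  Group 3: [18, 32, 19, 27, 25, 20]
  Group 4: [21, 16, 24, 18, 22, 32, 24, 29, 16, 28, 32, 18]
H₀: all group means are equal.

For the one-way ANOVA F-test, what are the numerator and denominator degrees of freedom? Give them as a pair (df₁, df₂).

degrees of freedom = [3, 32]

k = 4 groups, N = 36 total
df = (k−1, N−k) = (4−1, 36−4) = (3, 32)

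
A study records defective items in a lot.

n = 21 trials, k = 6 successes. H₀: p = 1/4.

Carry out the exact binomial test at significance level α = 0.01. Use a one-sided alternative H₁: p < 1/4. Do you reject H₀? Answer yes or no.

reject H₀: no

Exact binomial: n=21, k=6, p₀=1/4=0.2500
P(X≤6) from Σ C(n,i)·p₀^i·(1−p₀)^(n−i)
p-value (one-sided, H₁ less) = 0.74363
At α=0.01: p ≥ α → fail to reject H₀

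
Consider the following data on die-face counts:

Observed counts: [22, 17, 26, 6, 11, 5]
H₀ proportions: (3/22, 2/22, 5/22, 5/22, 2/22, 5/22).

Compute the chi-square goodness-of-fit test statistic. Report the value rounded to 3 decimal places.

test statistic = 42.910

n = 87; E_i = n·p_i = [11.86, 7.91, 19.77, 19.77, 7.91, 19.77]
χ² = (22−11.86)²/11.86 + (17−7.91)²/7.91 + (26−19.77)²/19.77 + (6−19.77)²/19.77 + (11−7.91)²/7.91 + (5−19.77)²/19.77 = 42.9096
df = 5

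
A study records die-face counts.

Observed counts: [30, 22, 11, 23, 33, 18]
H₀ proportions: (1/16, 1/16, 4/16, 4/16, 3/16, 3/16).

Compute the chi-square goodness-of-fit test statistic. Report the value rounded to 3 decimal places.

test statistic = 98.620

n = 137; E_i = n·p_i = [8.56, 8.56, 34.25, 34.25, 25.69, 25.69]
χ² = (30−8.56)²/8.56 + (22−8.56)²/8.56 + (11−34.25)²/34.25 + (23−34.25)²/34.25 + (33−25.69)²/25.69 + (18−25.69)²/25.69 = 98.6204
df = 5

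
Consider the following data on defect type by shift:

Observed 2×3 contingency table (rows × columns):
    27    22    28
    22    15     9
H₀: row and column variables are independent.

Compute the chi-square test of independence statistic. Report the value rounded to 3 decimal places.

Row totals [77, 46], col totals [49, 37, 37], n=123
χ² = (27−30.67)²/30.67 + (22−23.16)²/23.16 + (28−23.16)²/23.16 + (22−18.33)²/18.33 + (15−13.84)²/13.84 + (9−13.84)²/13.84 = 4.0346
df = 2

test statistic = 4.035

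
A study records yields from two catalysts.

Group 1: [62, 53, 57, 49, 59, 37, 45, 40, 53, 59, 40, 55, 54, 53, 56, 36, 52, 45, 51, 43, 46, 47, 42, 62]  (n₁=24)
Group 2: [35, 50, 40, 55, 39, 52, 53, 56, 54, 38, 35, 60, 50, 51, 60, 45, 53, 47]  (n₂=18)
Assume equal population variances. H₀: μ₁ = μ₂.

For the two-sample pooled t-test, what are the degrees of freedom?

degrees of freedom = 40

df = n₁ + n₂ − 2 = 24 + 18 − 2 = 40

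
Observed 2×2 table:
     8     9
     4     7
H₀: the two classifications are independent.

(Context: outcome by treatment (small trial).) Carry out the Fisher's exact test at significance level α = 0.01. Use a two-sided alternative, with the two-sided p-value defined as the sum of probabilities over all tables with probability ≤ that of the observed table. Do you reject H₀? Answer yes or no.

Margins: r₁=17, r₂=11, c₁=12, c₂=16, n=28
p_obs = C(17,8)·C(11,4)/C(28,12); sum pmf over tables with pmf ≤ p_obs
p-value (two-sided) = 0.70465
At α=0.01: p ≥ α → fail to reject H₀

reject H₀: no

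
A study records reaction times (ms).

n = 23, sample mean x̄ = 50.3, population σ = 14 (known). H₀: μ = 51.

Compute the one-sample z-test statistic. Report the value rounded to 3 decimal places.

SE = σ/√n = 14/√23 = 2.9192
z = (x̄−μ₀)/SE = (50.3−51)/2.9192 = -0.2398

test statistic = -0.240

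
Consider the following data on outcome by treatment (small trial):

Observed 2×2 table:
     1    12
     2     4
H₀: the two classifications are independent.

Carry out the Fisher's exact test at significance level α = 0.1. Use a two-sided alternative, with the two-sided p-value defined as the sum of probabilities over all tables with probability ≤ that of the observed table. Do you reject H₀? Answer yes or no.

Margins: r₁=13, r₂=6, c₁=3, c₂=16, n=19
p_obs = C(13,1)·C(6,2)/C(19,3); sum pmf over tables with pmf ≤ p_obs
p-value (two-sided) = 0.22188
At α=0.1: p ≥ α → fail to reject H₀

reject H₀: no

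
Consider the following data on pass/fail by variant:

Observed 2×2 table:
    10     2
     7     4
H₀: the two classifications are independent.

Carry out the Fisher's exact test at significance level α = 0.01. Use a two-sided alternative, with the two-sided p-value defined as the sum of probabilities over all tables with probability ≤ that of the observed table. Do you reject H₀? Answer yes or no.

Margins: r₁=12, r₂=11, c₁=17, c₂=6, n=23
p_obs = C(12,10)·C(11,7)/C(23,17); sum pmf over tables with pmf ≤ p_obs
p-value (two-sided) = 0.37071
At α=0.01: p ≥ α → fail to reject H₀

reject H₀: no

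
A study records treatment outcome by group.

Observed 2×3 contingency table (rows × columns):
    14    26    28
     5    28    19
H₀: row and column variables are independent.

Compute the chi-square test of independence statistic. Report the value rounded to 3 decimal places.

Row totals [68, 52], col totals [19, 54, 47], n=120
χ² = (14−10.77)²/10.77 + (26−30.60)²/30.60 + (28−26.63)²/26.63 + (5−8.23)²/8.23 + (28−23.40)²/23.40 + (19−20.37)²/20.37 = 3.9984
df = 2

test statistic = 3.998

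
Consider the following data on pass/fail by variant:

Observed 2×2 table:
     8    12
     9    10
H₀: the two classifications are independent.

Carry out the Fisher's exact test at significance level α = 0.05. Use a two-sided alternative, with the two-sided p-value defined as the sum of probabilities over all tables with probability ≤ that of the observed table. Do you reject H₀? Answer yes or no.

Margins: r₁=20, r₂=19, c₁=17, c₂=22, n=39
p_obs = C(20,8)·C(19,9)/C(39,17); sum pmf over tables with pmf ≤ p_obs
p-value (two-sided) = 0.75119
At α=0.05: p ≥ α → fail to reject H₀

reject H₀: no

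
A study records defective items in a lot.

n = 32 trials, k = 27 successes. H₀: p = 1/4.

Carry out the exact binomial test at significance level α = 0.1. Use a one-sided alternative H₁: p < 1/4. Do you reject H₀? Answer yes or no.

reject H₀: no

Exact binomial: n=32, k=27, p₀=1/4=0.2500
P(X≤27) from Σ C(n,i)·p₀^i·(1−p₀)^(n−i)
p-value (one-sided, H₁ less) = 1.00000
At α=0.1: p ≥ α → fail to reject H₀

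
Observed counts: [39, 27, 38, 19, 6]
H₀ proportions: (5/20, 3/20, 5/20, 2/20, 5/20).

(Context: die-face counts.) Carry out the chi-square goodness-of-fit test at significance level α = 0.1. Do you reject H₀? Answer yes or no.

reject H₀: yes

n = 129; E_i = n·p_i = [32.25, 19.35, 32.25, 12.90, 32.25]
χ² = (39−32.25)²/32.25 + (27−19.35)²/19.35 + (38−32.25)²/32.25 + (19−12.90)²/12.90 + (6−32.25)²/32.25 = 29.7132
df = 4
p-value (upper-tail) = 0.00001
At α=0.1: p < α → reject H₀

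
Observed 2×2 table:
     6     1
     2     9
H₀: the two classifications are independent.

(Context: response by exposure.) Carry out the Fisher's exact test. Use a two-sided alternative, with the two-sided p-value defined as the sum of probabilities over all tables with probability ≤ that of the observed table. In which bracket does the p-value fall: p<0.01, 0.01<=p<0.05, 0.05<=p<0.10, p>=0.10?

p-value bracket: 0.01<=p<0.05

Margins: r₁=7, r₂=11, c₁=8, c₂=10, n=18
p_obs = C(7,6)·C(11,2)/C(18,8); sum pmf over tables with pmf ≤ p_obs
p-value (two-sided) = 0.01282
→ bracket: 0.01<=p<0.05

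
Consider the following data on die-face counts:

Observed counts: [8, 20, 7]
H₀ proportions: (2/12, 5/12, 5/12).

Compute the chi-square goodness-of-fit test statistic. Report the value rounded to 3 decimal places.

test statistic = 6.760

n = 35; E_i = n·p_i = [5.83, 14.58, 14.58]
χ² = (8−5.83)²/5.83 + (20−14.58)²/14.58 + (7−14.58)²/14.58 = 6.7600
df = 2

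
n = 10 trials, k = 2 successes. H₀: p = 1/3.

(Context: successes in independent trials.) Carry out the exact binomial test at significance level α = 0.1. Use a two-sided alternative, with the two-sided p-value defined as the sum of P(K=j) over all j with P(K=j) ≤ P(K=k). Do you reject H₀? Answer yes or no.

reject H₀: no

Exact binomial: n=10, k=2, p₀=1/3=0.3333
P(X=j) = C(n,j)·p₀^j·(1−p₀)^(n−j); p = Σ P(X=j) over j with P(X=j) ≤ P(X=2)
p-value (two-sided) = 0.51227
At α=0.1: p ≥ α → fail to reject H₀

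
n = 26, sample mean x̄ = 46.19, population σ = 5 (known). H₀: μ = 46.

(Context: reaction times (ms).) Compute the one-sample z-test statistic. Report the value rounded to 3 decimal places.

test statistic = 0.194

SE = σ/√n = 5/√26 = 0.9806
z = (x̄−μ₀)/SE = (46.19−46)/0.9806 = 0.1938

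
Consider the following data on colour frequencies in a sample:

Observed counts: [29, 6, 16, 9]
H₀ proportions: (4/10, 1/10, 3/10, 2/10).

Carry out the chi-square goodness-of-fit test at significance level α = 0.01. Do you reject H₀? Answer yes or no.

n = 60; E_i = n·p_i = [24.00, 6.00, 18.00, 12.00]
χ² = (29−24.00)²/24.00 + (6−6.00)²/6.00 + (16−18.00)²/18.00 + (9−12.00)²/12.00 = 2.0139
df = 3
p-value (upper-tail) = 0.56953
At α=0.01: p ≥ α → fail to reject H₀

reject H₀: no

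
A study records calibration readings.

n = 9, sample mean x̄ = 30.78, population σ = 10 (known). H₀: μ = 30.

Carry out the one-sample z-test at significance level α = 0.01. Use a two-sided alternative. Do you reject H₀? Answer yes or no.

SE = σ/√n = 10/√9 = 3.3333
z = (x̄−μ₀)/SE = (30.78−30)/3.3333 = 0.2340
p-value (two-sided) = 0.81498
At α=0.01: p ≥ α → fail to reject H₀

reject H₀: no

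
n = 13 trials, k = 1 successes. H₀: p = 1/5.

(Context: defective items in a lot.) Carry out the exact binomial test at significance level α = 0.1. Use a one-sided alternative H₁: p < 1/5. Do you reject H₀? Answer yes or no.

reject H₀: no

Exact binomial: n=13, k=1, p₀=1/5=0.2000
P(X≤1) from Σ C(n,i)·p₀^i·(1−p₀)^(n−i)
p-value (one-sided, H₁ less) = 0.23365
At α=0.1: p ≥ α → fail to reject H₀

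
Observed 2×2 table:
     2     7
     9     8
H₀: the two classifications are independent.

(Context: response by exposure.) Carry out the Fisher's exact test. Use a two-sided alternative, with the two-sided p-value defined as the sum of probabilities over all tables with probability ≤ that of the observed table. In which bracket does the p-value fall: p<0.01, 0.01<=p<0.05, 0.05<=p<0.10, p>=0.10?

p-value bracket: p>=0.10

Margins: r₁=9, r₂=17, c₁=11, c₂=15, n=26
p_obs = C(9,2)·C(17,9)/C(26,11); sum pmf over tables with pmf ≤ p_obs
p-value (two-sided) = 0.21670
→ bracket: p>=0.10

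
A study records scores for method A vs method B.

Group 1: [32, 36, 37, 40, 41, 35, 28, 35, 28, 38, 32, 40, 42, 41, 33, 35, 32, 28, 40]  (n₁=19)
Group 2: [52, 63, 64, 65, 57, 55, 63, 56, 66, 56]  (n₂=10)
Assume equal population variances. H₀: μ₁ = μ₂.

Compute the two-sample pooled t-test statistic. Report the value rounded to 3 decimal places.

test statistic = -13.088

x̄₁=35.421, s₁=4.623, n₁=19
x̄₂=59.700, s₂=4.990, n₂=10
s_p² = [18·4.623² + 9·4.990²]/27 = 22.5456
SE = √(s_p²·(1/19+1/10)) = 1.8550
t = (35.421−59.700)/1.8550 = -13.0881
df = 27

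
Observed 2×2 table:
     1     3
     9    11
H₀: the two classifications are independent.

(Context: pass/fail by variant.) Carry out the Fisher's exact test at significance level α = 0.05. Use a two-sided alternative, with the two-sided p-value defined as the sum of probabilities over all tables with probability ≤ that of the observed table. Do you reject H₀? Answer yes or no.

Margins: r₁=4, r₂=20, c₁=10, c₂=14, n=24
p_obs = C(4,1)·C(20,9)/C(24,10); sum pmf over tables with pmf ≤ p_obs
p-value (two-sided) = 0.61462
At α=0.05: p ≥ α → fail to reject H₀

reject H₀: no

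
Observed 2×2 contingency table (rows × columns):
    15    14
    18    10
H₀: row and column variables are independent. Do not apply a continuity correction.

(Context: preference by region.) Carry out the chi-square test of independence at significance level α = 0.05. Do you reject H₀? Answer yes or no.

reject H₀: no

Row totals [29, 28], col totals [33, 24], n=57
χ² = (15−16.79)²/16.79 + (14−12.21)²/12.21 + (18−16.21)²/16.21 + (10−11.79)²/11.79 = 0.9221
df = 1
p-value (upper-tail) = 0.33692
At α=0.05: p ≥ α → fail to reject H₀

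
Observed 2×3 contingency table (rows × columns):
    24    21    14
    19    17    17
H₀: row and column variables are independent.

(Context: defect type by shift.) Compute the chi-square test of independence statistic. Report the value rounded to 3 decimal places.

test statistic = 0.974

Row totals [59, 53], col totals [43, 38, 31], n=112
χ² = (24−22.65)²/22.65 + (21−20.02)²/20.02 + (14−16.33)²/16.33 + (19−20.35)²/20.35 + (17−17.98)²/17.98 + (17−14.67)²/14.67 = 0.9741
df = 2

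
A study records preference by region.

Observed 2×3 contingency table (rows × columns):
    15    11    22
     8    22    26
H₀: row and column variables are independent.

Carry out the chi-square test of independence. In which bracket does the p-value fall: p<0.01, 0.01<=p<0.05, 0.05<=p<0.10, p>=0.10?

Row totals [48, 56], col totals [23, 33, 48], n=104
χ² = (15−10.62)²/10.62 + (11−15.23)²/15.23 + (22−22.15)²/22.15 + (8−12.38)²/12.38 + (22−17.77)²/17.77 + (26−25.85)²/25.85 = 5.5479
df = 2
p-value (upper-tail) = 0.06242
→ bracket: 0.05<=p<0.10

p-value bracket: 0.05<=p<0.10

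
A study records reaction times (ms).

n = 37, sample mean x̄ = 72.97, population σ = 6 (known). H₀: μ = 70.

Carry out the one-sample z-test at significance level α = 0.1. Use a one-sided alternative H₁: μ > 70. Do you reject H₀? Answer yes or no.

reject H₀: yes

SE = σ/√n = 6/√37 = 0.9864
z = (x̄−μ₀)/SE = (72.97−70)/0.9864 = 3.0110
p-value (one-sided, H₁ greater) = 0.00130
At α=0.1: p < α → reject H₀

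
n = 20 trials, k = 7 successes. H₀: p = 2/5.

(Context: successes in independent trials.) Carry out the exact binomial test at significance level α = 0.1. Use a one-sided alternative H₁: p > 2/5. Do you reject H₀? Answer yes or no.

Exact binomial: n=20, k=7, p₀=2/5=0.4000
P(X≥7) from Σ C(n,i)·p₀^i·(1−p₀)^(n−i)
p-value (one-sided, H₁ greater) = 0.74999
At α=0.1: p ≥ α → fail to reject H₀

reject H₀: no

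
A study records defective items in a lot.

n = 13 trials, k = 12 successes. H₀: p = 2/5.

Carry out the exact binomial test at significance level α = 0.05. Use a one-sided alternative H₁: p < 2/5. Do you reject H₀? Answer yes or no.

Exact binomial: n=13, k=12, p₀=2/5=0.4000
P(X≤12) from Σ C(n,i)·p₀^i·(1−p₀)^(n−i)
p-value (one-sided, H₁ less) = 0.99999
At α=0.05: p ≥ α → fail to reject H₀

reject H₀: no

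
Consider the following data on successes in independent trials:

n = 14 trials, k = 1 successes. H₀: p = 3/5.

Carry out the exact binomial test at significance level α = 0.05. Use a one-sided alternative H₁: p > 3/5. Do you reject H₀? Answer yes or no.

reject H₀: no

Exact binomial: n=14, k=1, p₀=3/5=0.6000
P(X≥1) from Σ C(n,i)·p₀^i·(1−p₀)^(n−i)
p-value (one-sided, H₁ greater) = 1.00000
At α=0.05: p ≥ α → fail to reject H₀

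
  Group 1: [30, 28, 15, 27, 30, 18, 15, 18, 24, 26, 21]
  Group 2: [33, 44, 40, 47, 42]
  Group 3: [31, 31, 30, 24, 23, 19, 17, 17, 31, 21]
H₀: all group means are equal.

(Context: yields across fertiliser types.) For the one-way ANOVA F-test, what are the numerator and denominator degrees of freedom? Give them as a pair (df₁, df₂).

k = 3 groups, N = 26 total
df = (k−1, N−k) = (3−1, 26−3) = (2, 23)

degrees of freedom = [2, 23]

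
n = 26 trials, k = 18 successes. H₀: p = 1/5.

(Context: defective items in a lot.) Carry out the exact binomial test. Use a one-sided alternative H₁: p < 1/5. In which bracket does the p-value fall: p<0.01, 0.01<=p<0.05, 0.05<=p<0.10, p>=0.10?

p-value bracket: p>=0.10

Exact binomial: n=26, k=18, p₀=1/5=0.2000
P(X≤18) from Σ C(n,i)·p₀^i·(1−p₀)^(n−i)
p-value (one-sided, H₁ less) = 1.00000
→ bracket: p>=0.10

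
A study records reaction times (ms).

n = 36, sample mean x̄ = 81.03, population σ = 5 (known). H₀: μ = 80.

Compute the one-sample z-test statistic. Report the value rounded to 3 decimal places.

test statistic = 1.236

SE = σ/√n = 5/√36 = 0.8333
z = (x̄−μ₀)/SE = (81.03−80)/0.8333 = 1.2360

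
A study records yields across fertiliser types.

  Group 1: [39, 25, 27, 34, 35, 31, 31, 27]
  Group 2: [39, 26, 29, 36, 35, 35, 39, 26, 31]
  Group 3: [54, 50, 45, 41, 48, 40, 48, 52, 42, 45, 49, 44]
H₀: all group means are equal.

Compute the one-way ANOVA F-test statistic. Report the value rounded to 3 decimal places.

Group means [31.12, 32.89, 46.50], grand mean 38.034
SSB = Σnᵢ(x̄ᵢ−x̄)² = 1480.202; SSW = ΣΣ(x−x̄ᵢ)² = 576.764
MSB = 1480.202/2 = 740.1008; MSW = 576.764/26 = 22.1832
F = MSB/MSW = 33.3631
df = (2, 26)

test statistic = 33.363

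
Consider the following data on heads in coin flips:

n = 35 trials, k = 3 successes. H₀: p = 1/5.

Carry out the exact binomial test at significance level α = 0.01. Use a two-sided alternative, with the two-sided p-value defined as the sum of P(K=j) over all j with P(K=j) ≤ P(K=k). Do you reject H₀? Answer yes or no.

Exact binomial: n=35, k=3, p₀=1/5=0.2000
P(X=j) = C(n,j)·p₀^j·(1−p₀)^(n−j); p = Σ P(X=j) over j with P(X=j) ≤ P(X=3)
p-value (two-sided) = 0.13523
At α=0.01: p ≥ α → fail to reject H₀

reject H₀: no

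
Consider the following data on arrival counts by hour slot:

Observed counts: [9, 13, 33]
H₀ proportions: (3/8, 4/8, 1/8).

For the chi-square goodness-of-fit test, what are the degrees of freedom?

degrees of freedom = 2

df = k − 1 = 3 − 1 = 2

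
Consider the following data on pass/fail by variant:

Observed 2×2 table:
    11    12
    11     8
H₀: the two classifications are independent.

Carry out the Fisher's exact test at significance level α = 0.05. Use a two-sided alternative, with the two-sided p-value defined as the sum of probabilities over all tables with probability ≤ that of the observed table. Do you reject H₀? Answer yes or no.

reject H₀: no

Margins: r₁=23, r₂=19, c₁=22, c₂=20, n=42
p_obs = C(23,11)·C(19,11)/C(42,22); sum pmf over tables with pmf ≤ p_obs
p-value (two-sided) = 0.55120
At α=0.05: p ≥ α → fail to reject H₀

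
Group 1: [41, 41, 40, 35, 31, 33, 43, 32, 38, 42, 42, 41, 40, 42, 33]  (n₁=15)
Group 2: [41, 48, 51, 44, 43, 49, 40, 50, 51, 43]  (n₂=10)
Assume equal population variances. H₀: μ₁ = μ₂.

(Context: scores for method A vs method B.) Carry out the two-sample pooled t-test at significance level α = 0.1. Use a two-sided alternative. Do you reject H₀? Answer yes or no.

reject H₀: yes

x̄₁=38.267, s₁=4.234, n₁=15
x̄₂=46.000, s₂=4.243, n₂=10
s_p² = [14·4.234² + 9·4.243²]/23 = 17.9536
SE = √(s_p²·(1/15+1/10)) = 1.7298
t = (38.267−46.000)/1.7298 = -4.4706
df = 23
p-value (two-sided) = 0.00017
At α=0.1: p < α → reject H₀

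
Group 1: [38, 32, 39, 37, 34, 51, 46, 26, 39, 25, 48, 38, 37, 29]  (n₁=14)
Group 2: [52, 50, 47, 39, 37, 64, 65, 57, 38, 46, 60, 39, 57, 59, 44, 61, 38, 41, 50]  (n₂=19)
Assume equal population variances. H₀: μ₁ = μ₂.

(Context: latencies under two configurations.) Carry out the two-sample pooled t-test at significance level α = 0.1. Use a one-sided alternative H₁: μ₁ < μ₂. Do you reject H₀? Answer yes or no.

reject H₀: yes

x̄₁=37.071, s₁=7.701, n₁=14
x̄₂=49.684, s₂=9.615, n₂=19
s_p² = [13·7.701² + 18·9.615²]/31 = 78.5495
SE = √(s_p²·(1/14+1/19)) = 3.1217
t = (37.071−49.684)/3.1217 = -4.0404
df = 31
p-value (one-sided, H₁ less) = 0.00016
At α=0.1: p < α → reject H₀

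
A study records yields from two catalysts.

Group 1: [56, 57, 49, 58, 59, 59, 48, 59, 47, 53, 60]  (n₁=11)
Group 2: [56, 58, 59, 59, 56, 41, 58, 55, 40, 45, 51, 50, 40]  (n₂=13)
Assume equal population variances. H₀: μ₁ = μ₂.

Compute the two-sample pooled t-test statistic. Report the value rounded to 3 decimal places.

x̄₁=55.000, s₁=4.899, n₁=11
x̄₂=51.385, s₂=7.467, n₂=13
s_p² = [10·4.899² + 12·7.467²]/22 = 41.3217
SE = √(s_p²·(1/11+1/13)) = 2.6335
t = (55.000−51.385)/2.6335 = 1.3729
df = 22

test statistic = 1.373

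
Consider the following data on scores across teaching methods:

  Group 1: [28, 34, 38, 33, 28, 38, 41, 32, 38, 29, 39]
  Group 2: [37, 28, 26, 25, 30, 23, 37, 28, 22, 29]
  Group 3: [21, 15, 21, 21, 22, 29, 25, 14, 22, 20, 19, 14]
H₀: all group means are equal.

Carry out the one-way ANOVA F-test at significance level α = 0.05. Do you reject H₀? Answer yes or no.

Group means [34.36, 28.50, 20.25], grand mean 27.455
SSB = Σnᵢ(x̄ᵢ−x̄)² = 1158.886; SSW = ΣΣ(x−x̄ᵢ)² = 675.295
MSB = 1158.886/2 = 579.4432; MSW = 675.295/30 = 22.5098
F = MSB/MSW = 25.7418
df = (2, 30)
p-value (upper-tail) = 0.00000
At α=0.05: p < α → reject H₀

reject H₀: yes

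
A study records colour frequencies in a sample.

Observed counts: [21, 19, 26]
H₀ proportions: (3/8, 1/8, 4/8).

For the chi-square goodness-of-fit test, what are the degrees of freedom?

df = k − 1 = 3 − 1 = 2

degrees of freedom = 2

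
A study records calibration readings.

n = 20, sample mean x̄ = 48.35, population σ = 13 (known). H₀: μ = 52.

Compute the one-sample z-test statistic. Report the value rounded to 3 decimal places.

SE = σ/√n = 13/√20 = 2.9069
z = (x̄−μ₀)/SE = (48.35−52)/2.9069 = -1.2556

test statistic = -1.256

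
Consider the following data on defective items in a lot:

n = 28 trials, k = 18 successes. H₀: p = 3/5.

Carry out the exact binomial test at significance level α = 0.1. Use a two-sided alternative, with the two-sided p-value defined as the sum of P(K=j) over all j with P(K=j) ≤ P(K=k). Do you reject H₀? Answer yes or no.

Exact binomial: n=28, k=18, p₀=3/5=0.6000
P(X=j) = C(n,j)·p₀^j·(1−p₀)^(n−j); p = Σ P(X=j) over j with P(X=j) ≤ P(X=18)
p-value (two-sided) = 0.70356
At α=0.1: p ≥ α → fail to reject H₀

reject H₀: no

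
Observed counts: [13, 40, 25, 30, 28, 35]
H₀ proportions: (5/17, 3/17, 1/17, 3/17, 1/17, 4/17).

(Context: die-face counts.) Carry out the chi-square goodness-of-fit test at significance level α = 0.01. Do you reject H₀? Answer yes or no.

n = 171; E_i = n·p_i = [50.29, 30.18, 10.06, 30.18, 10.06, 40.24]
χ² = (13−50.29)²/50.29 + (40−30.18)²/30.18 + (25−10.06)²/10.06 + (30−30.18)²/30.18 + (28−10.06)²/10.06 + (35−40.24)²/40.24 = 85.7282
df = 5
p-value (upper-tail) = 0.00000
At α=0.01: p < α → reject H₀

reject H₀: yes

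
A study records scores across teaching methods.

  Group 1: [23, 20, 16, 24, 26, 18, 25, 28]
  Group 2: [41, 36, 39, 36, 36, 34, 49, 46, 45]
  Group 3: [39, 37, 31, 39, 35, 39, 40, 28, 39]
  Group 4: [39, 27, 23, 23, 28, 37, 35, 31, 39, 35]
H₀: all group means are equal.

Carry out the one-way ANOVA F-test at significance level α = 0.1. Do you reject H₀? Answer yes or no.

Group means [22.50, 40.22, 36.33, 31.70], grand mean 32.944
SSB = Σnᵢ(x̄ᵢ−x̄)² = 1468.233; SSW = ΣΣ(x−x̄ᵢ)² = 833.656
MSB = 1468.233/3 = 489.4111; MSW = 833.656/32 = 26.0517
F = MSB/MSW = 18.7861
df = (3, 32)
p-value (upper-tail) = 0.00000
At α=0.1: p < α → reject H₀

reject H₀: yes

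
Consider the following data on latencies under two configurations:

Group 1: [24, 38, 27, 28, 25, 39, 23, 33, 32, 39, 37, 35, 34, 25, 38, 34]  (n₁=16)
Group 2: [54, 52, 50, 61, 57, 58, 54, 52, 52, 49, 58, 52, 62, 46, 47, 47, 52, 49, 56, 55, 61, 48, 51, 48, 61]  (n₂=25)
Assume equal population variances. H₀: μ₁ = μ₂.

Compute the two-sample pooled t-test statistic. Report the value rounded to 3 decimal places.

test statistic = -12.727

x̄₁=31.938, s₁=5.756, n₁=16
x̄₂=53.280, s₂=4.886, n₂=25
s_p² = [15·5.756² + 24·4.886²]/39 = 27.4353
SE = √(s_p²·(1/16+1/25)) = 1.6769
t = (31.938−53.280)/1.6769 = -12.7271
df = 39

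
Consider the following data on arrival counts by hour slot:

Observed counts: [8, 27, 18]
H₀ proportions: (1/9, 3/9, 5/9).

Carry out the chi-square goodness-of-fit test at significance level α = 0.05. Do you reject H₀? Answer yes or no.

reject H₀: yes

n = 53; E_i = n·p_i = [5.89, 17.67, 29.44]
χ² = (8−5.89)²/5.89 + (27−17.67)²/17.67 + (18−29.44)²/29.44 = 10.1358
df = 2
p-value (upper-tail) = 0.00630
At α=0.05: p < α → reject H₀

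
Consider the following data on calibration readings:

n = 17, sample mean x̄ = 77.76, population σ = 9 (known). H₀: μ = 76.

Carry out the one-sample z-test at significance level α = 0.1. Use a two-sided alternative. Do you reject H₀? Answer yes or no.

reject H₀: no

SE = σ/√n = 9/√17 = 2.1828
z = (x̄−μ₀)/SE = (77.76−76)/2.1828 = 0.8063
p-value (two-sided) = 0.42007
At α=0.1: p ≥ α → fail to reject H₀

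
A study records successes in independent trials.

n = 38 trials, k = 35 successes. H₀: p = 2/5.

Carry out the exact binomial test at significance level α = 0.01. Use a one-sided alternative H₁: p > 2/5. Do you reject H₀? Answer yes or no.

reject H₀: yes

Exact binomial: n=38, k=35, p₀=2/5=0.4000
P(X≥35) from Σ C(n,i)·p₀^i·(1−p₀)^(n−i)
p-value (one-sided, H₁ greater) = 0.00000
At α=0.01: p < α → reject H₀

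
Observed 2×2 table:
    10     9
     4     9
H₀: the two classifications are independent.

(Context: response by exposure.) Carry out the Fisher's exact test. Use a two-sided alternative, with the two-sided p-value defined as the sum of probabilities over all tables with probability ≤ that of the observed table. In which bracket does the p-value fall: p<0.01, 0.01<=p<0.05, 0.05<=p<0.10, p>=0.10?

p-value bracket: p>=0.10

Margins: r₁=19, r₂=13, c₁=14, c₂=18, n=32
p_obs = C(19,10)·C(13,4)/C(32,14); sum pmf over tables with pmf ≤ p_obs
p-value (two-sided) = 0.28929
→ bracket: p>=0.10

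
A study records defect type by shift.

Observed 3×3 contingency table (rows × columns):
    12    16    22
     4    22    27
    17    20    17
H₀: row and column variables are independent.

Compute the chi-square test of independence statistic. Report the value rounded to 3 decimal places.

test statistic = 10.707

Row totals [50, 53, 54], col totals [33, 58, 66], n=157
χ² = (12−10.51)²/10.51 + (16−18.47)²/18.47 + (22−21.02)²/21.02 + (4−11.14)²/11.14 + (22−19.58)²/19.58 + (27−22.28)²/22.28 + (17−11.35)²/11.35 + (20−19.95)²/19.95 + (17−22.70)²/22.70 = 10.7070
df = 4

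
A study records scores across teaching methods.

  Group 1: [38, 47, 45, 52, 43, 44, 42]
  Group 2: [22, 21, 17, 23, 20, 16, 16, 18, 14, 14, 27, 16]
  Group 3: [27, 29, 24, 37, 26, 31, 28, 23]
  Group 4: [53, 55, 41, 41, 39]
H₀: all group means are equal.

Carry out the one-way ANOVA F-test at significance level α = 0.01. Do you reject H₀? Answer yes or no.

Group means [44.43, 18.67, 28.12, 45.80], grand mean 30.906
SSB = Σnᵢ(x̄ᵢ−x̄)² = 4248.663; SSW = ΣΣ(x−x̄ᵢ)² = 654.056
MSB = 4248.663/3 = 1416.2209; MSW = 654.056/28 = 23.3591
F = MSB/MSW = 60.6281
df = (3, 28)
p-value (upper-tail) = 0.00000
At α=0.01: p < α → reject H₀

reject H₀: yes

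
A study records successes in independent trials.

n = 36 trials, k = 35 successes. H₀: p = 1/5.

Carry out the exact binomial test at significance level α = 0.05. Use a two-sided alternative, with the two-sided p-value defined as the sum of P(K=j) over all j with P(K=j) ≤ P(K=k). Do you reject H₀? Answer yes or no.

reject H₀: yes

Exact binomial: n=36, k=35, p₀=1/5=0.2000
P(X=j) = C(n,j)·p₀^j·(1−p₀)^(n−j); p = Σ P(X=j) over j with P(X=j) ≤ P(X=35)
p-value (two-sided) = 0.00000
At α=0.05: p < α → reject H₀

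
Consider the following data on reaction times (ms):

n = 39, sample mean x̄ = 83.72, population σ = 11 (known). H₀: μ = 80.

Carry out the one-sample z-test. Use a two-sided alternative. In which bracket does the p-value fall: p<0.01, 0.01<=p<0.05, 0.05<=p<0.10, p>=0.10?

p-value bracket: 0.01<=p<0.05

SE = σ/√n = 11/√39 = 1.7614
z = (x̄−μ₀)/SE = (83.72−80)/1.7614 = 2.1119
p-value (two-sided) = 0.03469
→ bracket: 0.01<=p<0.05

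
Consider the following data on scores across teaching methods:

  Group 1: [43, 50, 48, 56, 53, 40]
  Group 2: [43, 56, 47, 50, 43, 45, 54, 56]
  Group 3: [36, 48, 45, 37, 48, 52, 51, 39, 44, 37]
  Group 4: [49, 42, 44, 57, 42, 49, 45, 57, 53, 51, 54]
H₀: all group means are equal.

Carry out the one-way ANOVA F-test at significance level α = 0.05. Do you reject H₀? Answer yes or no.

Group means [48.33, 49.25, 43.70, 49.36], grand mean 47.543
SSB = Σnᵢ(x̄ᵢ−x̄)² = 211.207; SSW = ΣΣ(x−x̄ᵢ)² = 1039.479
MSB = 211.207/3 = 70.4023; MSW = 1039.479/31 = 33.5316
F = MSB/MSW = 2.0996
df = (3, 31)
p-value (upper-tail) = 0.12049
At α=0.05: p ≥ α → fail to reject H₀

reject H₀: no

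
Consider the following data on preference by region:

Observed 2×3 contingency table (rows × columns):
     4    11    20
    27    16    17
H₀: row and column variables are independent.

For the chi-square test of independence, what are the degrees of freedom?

degrees of freedom = 2

df = (r−1)(c−1) = (2−1)·(3−1) = 2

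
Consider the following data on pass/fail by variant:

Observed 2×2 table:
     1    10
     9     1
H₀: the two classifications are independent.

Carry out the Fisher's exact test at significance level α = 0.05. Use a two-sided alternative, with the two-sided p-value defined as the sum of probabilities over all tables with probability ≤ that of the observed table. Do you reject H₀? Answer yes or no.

Margins: r₁=11, r₂=10, c₁=10, c₂=11, n=21
p_obs = C(11,1)·C(10,9)/C(21,10); sum pmf over tables with pmf ≤ p_obs
p-value (two-sided) = 0.00035
At α=0.05: p < α → reject H₀

reject H₀: yes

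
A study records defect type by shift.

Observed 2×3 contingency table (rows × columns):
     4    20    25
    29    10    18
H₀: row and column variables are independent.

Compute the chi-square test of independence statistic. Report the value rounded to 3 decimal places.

test statistic = 22.939

Row totals [49, 57], col totals [33, 30, 43], n=106
χ² = (4−15.25)²/15.25 + (20−13.87)²/13.87 + (25−19.88)²/19.88 + (29−17.75)²/17.75 + (10−16.13)²/16.13 + (18−23.12)²/23.12 = 22.9391
df = 2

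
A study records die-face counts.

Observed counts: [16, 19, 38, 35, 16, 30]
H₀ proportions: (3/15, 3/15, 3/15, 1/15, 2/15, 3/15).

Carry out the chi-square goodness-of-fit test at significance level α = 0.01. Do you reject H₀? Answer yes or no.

n = 154; E_i = n·p_i = [30.80, 30.80, 30.80, 10.27, 20.53, 30.80]
χ² = (16−30.80)²/30.80 + (19−30.80)²/30.80 + (38−30.80)²/30.80 + (35−10.27)²/10.27 + (16−20.53)²/20.53 + (30−30.80)²/30.80 = 73.9221
df = 5
p-value (upper-tail) = 0.00000
At α=0.01: p < α → reject H₀

reject H₀: yes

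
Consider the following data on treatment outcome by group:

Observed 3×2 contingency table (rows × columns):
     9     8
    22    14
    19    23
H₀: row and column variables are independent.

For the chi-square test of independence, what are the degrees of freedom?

df = (r−1)(c−1) = (3−1)·(2−1) = 2

degrees of freedom = 2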